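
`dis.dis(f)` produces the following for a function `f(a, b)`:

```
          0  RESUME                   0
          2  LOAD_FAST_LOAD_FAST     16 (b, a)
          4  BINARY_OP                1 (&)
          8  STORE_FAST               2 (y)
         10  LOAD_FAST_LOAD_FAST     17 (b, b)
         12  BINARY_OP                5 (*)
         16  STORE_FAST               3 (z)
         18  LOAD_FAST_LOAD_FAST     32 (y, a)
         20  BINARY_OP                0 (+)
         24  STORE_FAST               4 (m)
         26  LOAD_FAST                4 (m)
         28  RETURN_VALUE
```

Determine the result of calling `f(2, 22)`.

4

LOAD_FAST_LOAD_FAST b,a → push 22,2. Stack: [22, 2]
BINARY_OP & → 22 & 2 = 2. Stack: [2]
STORE_FAST y → y=2. Stack: []
LOAD_FAST_LOAD_FAST b,b → push 22,22. Stack: [22, 22]
BINARY_OP * → 22 * 22 = 484. Stack: [484]
STORE_FAST z → z=484. Stack: []
LOAD_FAST_LOAD_FAST y,a → push 2,2. Stack: [2, 2]
BINARY_OP + → 2 + 2 = 4. Stack: [4]
STORE_FAST m → m=4. Stack: []
LOAD_FAST m → push 4. Stack: [4]
RETURN_VALUE → return 4.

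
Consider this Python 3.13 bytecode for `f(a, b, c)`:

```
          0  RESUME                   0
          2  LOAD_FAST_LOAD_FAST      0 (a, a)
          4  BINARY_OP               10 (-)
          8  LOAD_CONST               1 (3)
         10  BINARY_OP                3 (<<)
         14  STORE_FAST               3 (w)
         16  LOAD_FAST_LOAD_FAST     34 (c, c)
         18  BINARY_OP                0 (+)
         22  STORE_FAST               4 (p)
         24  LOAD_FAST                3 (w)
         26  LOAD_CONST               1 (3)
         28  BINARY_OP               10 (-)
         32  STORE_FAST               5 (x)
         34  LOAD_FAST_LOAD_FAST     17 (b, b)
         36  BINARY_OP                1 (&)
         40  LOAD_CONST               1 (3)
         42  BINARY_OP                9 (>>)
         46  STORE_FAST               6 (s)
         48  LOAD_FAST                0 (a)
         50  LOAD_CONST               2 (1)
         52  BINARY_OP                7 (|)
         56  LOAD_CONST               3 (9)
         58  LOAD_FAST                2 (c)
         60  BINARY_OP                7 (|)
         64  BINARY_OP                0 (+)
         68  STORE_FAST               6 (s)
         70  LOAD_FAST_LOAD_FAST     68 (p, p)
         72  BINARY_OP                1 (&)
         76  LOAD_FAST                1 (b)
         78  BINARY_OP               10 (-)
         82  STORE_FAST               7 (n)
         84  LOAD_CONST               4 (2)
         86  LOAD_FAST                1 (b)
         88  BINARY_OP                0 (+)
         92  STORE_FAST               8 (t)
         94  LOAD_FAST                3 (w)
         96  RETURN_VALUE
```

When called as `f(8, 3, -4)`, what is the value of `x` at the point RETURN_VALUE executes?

-3

LOAD_FAST_LOAD_FAST a,a → push 8,8. Stack: [8, 8]
BINARY_OP - → 8 - 8 = 0. Stack: [0]
LOAD_CONST → push 3. Stack: [0, 3]
BINARY_OP << → 0 << 3 = 0. Stack: [0]
STORE_FAST w → w=0. Stack: []
LOAD_FAST_LOAD_FAST c,c → push -4,-4. Stack: [-4, -4]
BINARY_OP + → -4 + -4 = -8. Stack: [-8]
STORE_FAST p → p=-8. Stack: []
LOAD_FAST w → push 0. Stack: [0]
LOAD_CONST → push 3. Stack: [0, 3]
BINARY_OP - → 0 - 3 = -3. Stack: [-3]
STORE_FAST x → x=-3. Stack: []
LOAD_FAST_LOAD_FAST b,b → push 3,3. Stack: [3, 3]
BINARY_OP & → 3 & 3 = 3. Stack: [3]
LOAD_CONST → push 3. Stack: [3, 3]
BINARY_OP >> → 3 >> 3 = 0. Stack: [0]
STORE_FAST s → s=0. Stack: []
LOAD_FAST a → push 8. Stack: [8]
LOAD_CONST → push 1. Stack: [8, 1]
BINARY_OP | → 8 | 1 = 9. Stack: [9]
LOAD_CONST → push 9. Stack: [9, 9]
LOAD_FAST c → push -4. Stack: [9, 9, -4]
BINARY_OP | → 9 | -4 = -3. Stack: [9, -3]
BINARY_OP + → 9 + -3 = 6. Stack: [6]
STORE_FAST s → s=6. Stack: []
LOAD_FAST_LOAD_FAST p,p → push -8,-8. Stack: [-8, -8]
BINARY_OP & → -8 & -8 = -8. Stack: [-8]
LOAD_FAST b → push 3. Stack: [-8, 3]
BINARY_OP - → -8 - 3 = -11. Stack: [-11]
STORE_FAST n → n=-11. Stack: []
LOAD_CONST → push 2. Stack: [2]
LOAD_FAST b → push 3. Stack: [2, 3]
BINARY_OP + → 2 + 3 = 5. Stack: [5]
STORE_FAST t → t=5. Stack: []
LOAD_FAST w → push 0. Stack: [0]
RETURN_VALUE → return 0.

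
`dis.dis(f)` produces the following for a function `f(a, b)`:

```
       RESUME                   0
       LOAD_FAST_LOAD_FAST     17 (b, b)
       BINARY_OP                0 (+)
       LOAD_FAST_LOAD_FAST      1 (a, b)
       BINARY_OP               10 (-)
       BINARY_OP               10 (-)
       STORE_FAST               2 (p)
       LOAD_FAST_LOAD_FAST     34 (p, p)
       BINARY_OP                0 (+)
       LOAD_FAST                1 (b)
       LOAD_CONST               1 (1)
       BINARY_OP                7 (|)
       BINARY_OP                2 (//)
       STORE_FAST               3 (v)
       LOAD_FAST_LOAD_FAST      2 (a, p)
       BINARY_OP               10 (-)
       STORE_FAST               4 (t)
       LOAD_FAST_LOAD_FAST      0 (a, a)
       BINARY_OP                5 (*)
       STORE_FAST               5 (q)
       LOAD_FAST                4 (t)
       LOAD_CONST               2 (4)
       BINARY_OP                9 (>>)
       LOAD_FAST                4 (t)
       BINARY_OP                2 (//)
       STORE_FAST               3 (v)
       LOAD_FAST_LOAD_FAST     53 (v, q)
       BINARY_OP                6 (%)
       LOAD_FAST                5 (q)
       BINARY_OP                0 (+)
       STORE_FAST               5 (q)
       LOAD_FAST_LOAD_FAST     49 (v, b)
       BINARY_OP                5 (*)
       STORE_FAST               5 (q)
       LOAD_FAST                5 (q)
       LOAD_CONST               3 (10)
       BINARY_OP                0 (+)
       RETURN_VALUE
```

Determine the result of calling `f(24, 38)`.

10

LOAD_FAST_LOAD_FAST b,b → push 38,38. Stack: [38, 38]
BINARY_OP + → 38 + 38 = 76. Stack: [76]
LOAD_FAST_LOAD_FAST a,b → push 24,38. Stack: [76, 24, 38]
BINARY_OP - → 24 - 38 = -14. Stack: [76, -14]
BINARY_OP - → 76 - -14 = 90. Stack: [90]
STORE_FAST p → p=90. Stack: []
LOAD_FAST_LOAD_FAST p,p → push 90,90. Stack: [90, 90]
BINARY_OP + → 90 + 90 = 180. Stack: [180]
LOAD_FAST b → push 38. Stack: [180, 38]
LOAD_CONST → push 1. Stack: [180, 38, 1]
BINARY_OP | → 38 | 1 = 39. Stack: [180, 39]
BINARY_OP // → 180 // 39 = 4. Stack: [4]
STORE_FAST v → v=4. Stack: []
LOAD_FAST_LOAD_FAST a,p → push 24,90. Stack: [24, 90]
BINARY_OP - → 24 - 90 = -66. Stack: [-66]
STORE_FAST t → t=-66. Stack: []
LOAD_FAST_LOAD_FAST a,a → push 24,24. Stack: [24, 24]
BINARY_OP * → 24 * 24 = 576. Stack: [576]
STORE_FAST q → q=576. Stack: []
LOAD_FAST t → push -66. Stack: [-66]
LOAD_CONST → push 4. Stack: [-66, 4]
BINARY_OP >> → -66 >> 4 = -5. Stack: [-5]
LOAD_FAST t → push -66. Stack: [-5, -66]
BINARY_OP // → -5 // -66 = 0. Stack: [0]
STORE_FAST v → v=0. Stack: []
LOAD_FAST_LOAD_FAST v,q → push 0,576. Stack: [0, 576]
BINARY_OP % → 0 % 576 = 0. Stack: [0]
LOAD_FAST q → push 576. Stack: [0, 576]
BINARY_OP + → 0 + 576 = 576. Stack: [576]
STORE_FAST q → q=576. Stack: []
LOAD_FAST_LOAD_FAST v,b → push 0,38. Stack: [0, 38]
BINARY_OP * → 0 * 38 = 0. Stack: [0]
STORE_FAST q → q=0. Stack: []
LOAD_FAST q → push 0. Stack: [0]
LOAD_CONST → push 10. Stack: [0, 10]
BINARY_OP + → 0 + 10 = 10. Stack: [10]
RETURN_VALUE → return 10.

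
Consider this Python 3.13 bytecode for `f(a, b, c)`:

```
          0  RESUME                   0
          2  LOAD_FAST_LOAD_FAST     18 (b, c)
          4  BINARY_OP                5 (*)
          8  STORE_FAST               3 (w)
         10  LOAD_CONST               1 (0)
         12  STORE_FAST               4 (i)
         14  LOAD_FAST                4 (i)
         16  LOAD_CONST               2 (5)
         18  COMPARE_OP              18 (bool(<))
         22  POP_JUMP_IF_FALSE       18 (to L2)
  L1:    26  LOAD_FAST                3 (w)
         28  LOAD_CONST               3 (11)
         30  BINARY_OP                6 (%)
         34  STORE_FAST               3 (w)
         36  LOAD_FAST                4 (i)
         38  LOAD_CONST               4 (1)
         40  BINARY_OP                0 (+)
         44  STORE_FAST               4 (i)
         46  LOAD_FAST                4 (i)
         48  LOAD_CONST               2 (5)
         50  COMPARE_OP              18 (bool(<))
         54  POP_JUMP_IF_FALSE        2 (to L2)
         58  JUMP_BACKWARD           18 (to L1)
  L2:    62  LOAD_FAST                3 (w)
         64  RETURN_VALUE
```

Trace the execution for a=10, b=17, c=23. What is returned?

LOAD_FAST_LOAD_FAST b,c → push 17,23
BINARY_OP * → 17 * 23 = 391
STORE_FAST w → w=391
LOAD_CONST → push 0
STORE_FAST i → i=0
LOAD_FAST i → push 0
LOAD_CONST → push 5
COMPARE_OP bool(<) → 0 vs 5 = True
POP_JUMP_IF_FALSE → pop True; no jump
LOAD_FAST w → push 391
LOAD_CONST → push 11
BINARY_OP % → 391 % 11 = 6
STORE_FAST w → w=6
LOAD_FAST i → push 0
LOAD_CONST → push 1
BINARY_OP + → 0 + 1 = 1
STORE_FAST i → i=1
LOAD_FAST i → push 1
LOAD_CONST → push 5
COMPARE_OP bool(<) → 1 vs 5 = True
POP_JUMP_IF_FALSE → pop True; no jump
LOAD_FAST w → push 6
LOAD_CONST → push 11
BINARY_OP % → 6 % 11 = 6
STORE_FAST w → w=6
LOAD_FAST i → push 1
LOAD_CONST → push 1
BINARY_OP + → 1 + 1 = 2
STORE_FAST i → i=2
LOAD_FAST i → push 2
LOAD_CONST → push 5
COMPARE_OP bool(<) → 2 vs 5 = True
POP_JUMP_IF_FALSE → pop True; no jump
LOAD_FAST w → push 6
LOAD_CONST → push 11
BINARY_OP % → 6 % 11 = 6
STORE_FAST w → w=6
LOAD_FAST i → push 2
LOAD_CONST → push 1
BINARY_OP + → 2 + 1 = 3
STORE_FAST i → i=3
LOAD_FAST i → push 3
LOAD_CONST → push 5
COMPARE_OP bool(<) → 3 vs 5 = True
POP_JUMP_IF_FALSE → pop True; no jump
LOAD_FAST w → push 6
LOAD_CONST → push 11
BINARY_OP % → 6 % 11 = 6
STORE_FAST w → w=6
LOAD_FAST i → push 3
LOAD_CONST → push 1
BINARY_OP + → 3 + 1 = 4
STORE_FAST i → i=4
LOAD_FAST i → push 4
LOAD_CONST → push 5
COMPARE_OP bool(<) → 4 vs 5 = True
POP_JUMP_IF_FALSE → pop True; no jump
LOAD_FAST w → push 6
LOAD_CONST → push 11
BINARY_OP % → 6 % 11 = 6
STORE_FAST w → w=6
LOAD_FAST i → push 4
LOAD_CONST → push 1
BINARY_OP + → 4 + 1 = 5
STORE_FAST i → i=5
LOAD_FAST i → push 5
LOAD_CONST → push 5
COMPARE_OP bool(<) → 5 vs 5 = False
POP_JUMP_IF_FALSE → pop False; jump
LOAD_FAST w → push 6
RETURN_VALUE → return 6.

6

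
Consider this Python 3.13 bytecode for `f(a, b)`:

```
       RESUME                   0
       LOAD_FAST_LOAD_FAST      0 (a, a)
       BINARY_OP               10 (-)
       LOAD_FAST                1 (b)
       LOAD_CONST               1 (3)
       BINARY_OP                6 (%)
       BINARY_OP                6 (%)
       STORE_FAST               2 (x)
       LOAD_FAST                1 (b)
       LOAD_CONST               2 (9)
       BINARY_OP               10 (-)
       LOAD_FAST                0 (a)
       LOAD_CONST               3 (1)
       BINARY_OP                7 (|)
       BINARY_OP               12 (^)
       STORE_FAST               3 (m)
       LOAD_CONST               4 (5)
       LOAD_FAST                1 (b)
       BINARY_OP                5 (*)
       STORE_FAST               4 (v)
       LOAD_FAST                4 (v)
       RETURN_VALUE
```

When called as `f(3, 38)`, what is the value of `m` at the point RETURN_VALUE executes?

LOAD_FAST_LOAD_FAST a,a → push 3,3. Stack: [3, 3]
BINARY_OP - → 3 - 3 = 0. Stack: [0]
LOAD_FAST b → push 38. Stack: [0, 38]
LOAD_CONST → push 3. Stack: [0, 38, 3]
BINARY_OP % → 38 % 3 = 2. Stack: [0, 2]
BINARY_OP % → 0 % 2 = 0. Stack: [0]
STORE_FAST x → x=0. Stack: []
LOAD_FAST b → push 38. Stack: [38]
LOAD_CONST → push 9. Stack: [38, 9]
BINARY_OP - → 38 - 9 = 29. Stack: [29]
LOAD_FAST a → push 3. Stack: [29, 3]
LOAD_CONST → push 1. Stack: [29, 3, 1]
BINARY_OP | → 3 | 1 = 3. Stack: [29, 3]
BINARY_OP ^ → 29 ^ 3 = 30. Stack: [30]
STORE_FAST m → m=30. Stack: []
LOAD_CONST → push 5. Stack: [5]
LOAD_FAST b → push 38. Stack: [5, 38]
BINARY_OP * → 5 * 38 = 190. Stack: [190]
STORE_FAST v → v=190. Stack: []
LOAD_FAST v → push 190. Stack: [190]
RETURN_VALUE → return 190.

30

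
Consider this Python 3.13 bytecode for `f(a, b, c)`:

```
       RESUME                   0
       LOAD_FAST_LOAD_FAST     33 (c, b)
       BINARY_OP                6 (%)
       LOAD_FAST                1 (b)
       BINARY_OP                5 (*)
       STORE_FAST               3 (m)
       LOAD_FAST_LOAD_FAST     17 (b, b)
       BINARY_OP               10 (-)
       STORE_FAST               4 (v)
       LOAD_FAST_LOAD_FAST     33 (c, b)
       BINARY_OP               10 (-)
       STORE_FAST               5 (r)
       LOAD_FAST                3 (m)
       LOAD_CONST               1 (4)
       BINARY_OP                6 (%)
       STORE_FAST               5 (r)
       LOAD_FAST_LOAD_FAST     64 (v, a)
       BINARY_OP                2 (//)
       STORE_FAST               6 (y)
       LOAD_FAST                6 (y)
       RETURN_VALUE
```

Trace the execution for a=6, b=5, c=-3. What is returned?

LOAD_FAST_LOAD_FAST c,b → push -3,5. Stack: [-3, 5]
BINARY_OP % → -3 % 5 = 2. Stack: [2]
LOAD_FAST b → push 5. Stack: [2, 5]
BINARY_OP * → 2 * 5 = 10. Stack: [10]
STORE_FAST m → m=10. Stack: []
LOAD_FAST_LOAD_FAST b,b → push 5,5. Stack: [5, 5]
BINARY_OP - → 5 - 5 = 0. Stack: [0]
STORE_FAST v → v=0. Stack: []
LOAD_FAST_LOAD_FAST c,b → push -3,5. Stack: [-3, 5]
BINARY_OP - → -3 - 5 = -8. Stack: [-8]
STORE_FAST r → r=-8. Stack: []
LOAD_FAST m → push 10. Stack: [10]
LOAD_CONST → push 4. Stack: [10, 4]
BINARY_OP % → 10 % 4 = 2. Stack: [2]
STORE_FAST r → r=2. Stack: []
LOAD_FAST_LOAD_FAST v,a → push 0,6. Stack: [0, 6]
BINARY_OP // → 0 // 6 = 0. Stack: [0]
STORE_FAST y → y=0. Stack: []
LOAD_FAST y → push 0. Stack: [0]
RETURN_VALUE → return 0.

0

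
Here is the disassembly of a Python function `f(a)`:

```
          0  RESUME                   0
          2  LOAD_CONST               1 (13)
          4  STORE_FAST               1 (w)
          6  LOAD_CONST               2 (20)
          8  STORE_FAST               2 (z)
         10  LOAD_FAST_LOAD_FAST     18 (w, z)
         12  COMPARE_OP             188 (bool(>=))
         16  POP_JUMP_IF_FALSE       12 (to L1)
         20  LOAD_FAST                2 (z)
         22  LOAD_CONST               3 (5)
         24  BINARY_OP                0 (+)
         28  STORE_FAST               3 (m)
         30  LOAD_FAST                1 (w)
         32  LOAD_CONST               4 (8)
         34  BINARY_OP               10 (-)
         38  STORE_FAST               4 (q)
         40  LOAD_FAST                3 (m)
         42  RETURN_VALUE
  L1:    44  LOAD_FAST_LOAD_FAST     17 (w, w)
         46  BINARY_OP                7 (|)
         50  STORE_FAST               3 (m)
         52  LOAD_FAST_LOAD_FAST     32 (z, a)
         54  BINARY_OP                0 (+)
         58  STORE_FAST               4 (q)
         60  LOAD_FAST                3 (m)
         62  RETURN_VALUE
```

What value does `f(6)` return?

13

LOAD_CONST → push 13. Stack: [13]
STORE_FAST w → w=13. Stack: []
LOAD_CONST → push 20. Stack: [20]
STORE_FAST z → z=20. Stack: []
LOAD_FAST_LOAD_FAST w,z → push 13,20. Stack: [13, 20]
COMPARE_OP bool(>=) → 13 vs 20 = False. Stack: [False]
POP_JUMP_IF_FALSE → pop False; jump. Stack: []
LOAD_FAST_LOAD_FAST w,w → push 13,13. Stack: [13, 13]
BINARY_OP | → 13 | 13 = 13. Stack: [13]
STORE_FAST m → m=13. Stack: []
LOAD_FAST_LOAD_FAST z,a → push 20,6. Stack: [20, 6]
BINARY_OP + → 20 + 6 = 26. Stack: [26]
STORE_FAST q → q=26. Stack: []
LOAD_FAST m → push 13. Stack: [13]
RETURN_VALUE → return 13.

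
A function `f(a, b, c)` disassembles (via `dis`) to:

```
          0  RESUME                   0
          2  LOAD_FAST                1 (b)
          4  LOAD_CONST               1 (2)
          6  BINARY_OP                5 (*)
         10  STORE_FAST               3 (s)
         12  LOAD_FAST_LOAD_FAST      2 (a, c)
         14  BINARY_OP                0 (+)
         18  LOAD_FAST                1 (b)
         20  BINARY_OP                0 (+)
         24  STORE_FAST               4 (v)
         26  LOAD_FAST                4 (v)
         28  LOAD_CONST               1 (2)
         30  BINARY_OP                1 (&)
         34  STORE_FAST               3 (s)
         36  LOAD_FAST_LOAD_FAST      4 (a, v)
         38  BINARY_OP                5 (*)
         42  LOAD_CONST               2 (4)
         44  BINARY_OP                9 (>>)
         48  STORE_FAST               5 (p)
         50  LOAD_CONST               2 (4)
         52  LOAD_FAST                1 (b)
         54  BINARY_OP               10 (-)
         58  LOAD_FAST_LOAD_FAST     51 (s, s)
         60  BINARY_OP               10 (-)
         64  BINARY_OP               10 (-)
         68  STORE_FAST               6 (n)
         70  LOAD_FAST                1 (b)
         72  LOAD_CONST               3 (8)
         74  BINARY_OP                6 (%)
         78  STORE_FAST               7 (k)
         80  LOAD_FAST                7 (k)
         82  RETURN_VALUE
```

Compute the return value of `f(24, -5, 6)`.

3

LOAD_FAST b → push -5. Stack: [-5]
LOAD_CONST → push 2. Stack: [-5, 2]
BINARY_OP * → -5 * 2 = -10. Stack: [-10]
STORE_FAST s → s=-10. Stack: []
LOAD_FAST_LOAD_FAST a,c → push 24,6. Stack: [24, 6]
BINARY_OP + → 24 + 6 = 30. Stack: [30]
LOAD_FAST b → push -5. Stack: [30, -5]
BINARY_OP + → 30 + -5 = 25. Stack: [25]
STORE_FAST v → v=25. Stack: []
LOAD_FAST v → push 25. Stack: [25]
LOAD_CONST → push 2. Stack: [25, 2]
BINARY_OP & → 25 & 2 = 0. Stack: [0]
STORE_FAST s → s=0. Stack: []
LOAD_FAST_LOAD_FAST a,v → push 24,25. Stack: [24, 25]
BINARY_OP * → 24 * 25 = 600. Stack: [600]
LOAD_CONST → push 4. Stack: [600, 4]
BINARY_OP >> → 600 >> 4 = 37. Stack: [37]
STORE_FAST p → p=37. Stack: []
LOAD_CONST → push 4. Stack: [4]
LOAD_FAST b → push -5. Stack: [4, -5]
BINARY_OP - → 4 - -5 = 9. Stack: [9]
LOAD_FAST_LOAD_FAST s,s → push 0,0. Stack: [9, 0, 0]
BINARY_OP - → 0 - 0 = 0. Stack: [9, 0]
BINARY_OP - → 9 - 0 = 9. Stack: [9]
STORE_FAST n → n=9. Stack: []
LOAD_FAST b → push -5. Stack: [-5]
LOAD_CONST → push 8. Stack: [-5, 8]
BINARY_OP % → -5 % 8 = 3. Stack: [3]
STORE_FAST k → k=3. Stack: []
LOAD_FAST k → push 3. Stack: [3]
RETURN_VALUE → return 3.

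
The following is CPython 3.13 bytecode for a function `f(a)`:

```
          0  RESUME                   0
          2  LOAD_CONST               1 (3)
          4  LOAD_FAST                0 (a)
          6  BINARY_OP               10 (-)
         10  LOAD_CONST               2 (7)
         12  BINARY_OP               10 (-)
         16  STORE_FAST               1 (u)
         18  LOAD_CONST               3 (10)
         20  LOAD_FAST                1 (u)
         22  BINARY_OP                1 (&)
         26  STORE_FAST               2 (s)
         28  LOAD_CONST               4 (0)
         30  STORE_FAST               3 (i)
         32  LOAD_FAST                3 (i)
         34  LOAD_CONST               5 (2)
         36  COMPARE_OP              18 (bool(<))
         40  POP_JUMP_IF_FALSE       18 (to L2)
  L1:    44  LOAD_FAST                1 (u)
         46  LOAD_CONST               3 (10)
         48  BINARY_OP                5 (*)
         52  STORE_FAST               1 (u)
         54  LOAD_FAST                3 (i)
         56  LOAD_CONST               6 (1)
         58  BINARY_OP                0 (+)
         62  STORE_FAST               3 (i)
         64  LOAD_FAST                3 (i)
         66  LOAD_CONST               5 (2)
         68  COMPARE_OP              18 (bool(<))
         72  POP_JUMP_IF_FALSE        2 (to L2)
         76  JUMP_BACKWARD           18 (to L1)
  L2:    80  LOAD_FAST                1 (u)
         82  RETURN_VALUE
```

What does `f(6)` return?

-1000

LOAD_CONST → push 3. Stack: [3]
LOAD_FAST a → push 6. Stack: [3, 6]
BINARY_OP - → 3 - 6 = -3. Stack: [-3]
LOAD_CONST → push 7. Stack: [-3, 7]
BINARY_OP - → -3 - 7 = -10. Stack: [-10]
STORE_FAST u → u=-10. Stack: []
LOAD_CONST → push 10. Stack: [10]
LOAD_FAST u → push -10. Stack: [10, -10]
BINARY_OP & → 10 & -10 = 2. Stack: [2]
STORE_FAST s → s=2. Stack: []
LOAD_CONST → push 0. Stack: [0]
STORE_FAST i → i=0. Stack: []
LOAD_FAST i → push 0. Stack: [0]
LOAD_CONST → push 2. Stack: [0, 2]
COMPARE_OP bool(<) → 0 vs 2 = True. Stack: [True]
POP_JUMP_IF_FALSE → pop True; no jump. Stack: []
LOAD_FAST u → push -10. Stack: [-10]
LOAD_CONST → push 10. Stack: [-10, 10]
BINARY_OP * → -10 * 10 = -100. Stack: [-100]
STORE_FAST u → u=-100. Stack: []
LOAD_FAST i → push 0. Stack: [0]
LOAD_CONST → push 1. Stack: [0, 1]
BINARY_OP + → 0 + 1 = 1. Stack: [1]
STORE_FAST i → i=1. Stack: []
LOAD_FAST i → push 1. Stack: [1]
LOAD_CONST → push 2. Stack: [1, 2]
COMPARE_OP bool(<) → 1 vs 2 = True. Stack: [True]
POP_JUMP_IF_FALSE → pop True; no jump. Stack: []
LOAD_FAST u → push -100. Stack: [-100]
LOAD_CONST → push 10. Stack: [-100, 10]
BINARY_OP * → -100 * 10 = -1000. Stack: [-1000]
STORE_FAST u → u=-1000. Stack: []
LOAD_FAST i → push 1. Stack: [1]
LOAD_CONST → push 1. Stack: [1, 1]
BINARY_OP + → 1 + 1 = 2. Stack: [2]
STORE_FAST i → i=2. Stack: []
LOAD_FAST i → push 2. Stack: [2]
LOAD_CONST → push 2. Stack: [2, 2]
COMPARE_OP bool(<) → 2 vs 2 = False. Stack: [False]
POP_JUMP_IF_FALSE → pop False; jump. Stack: []
LOAD_FAST u → push -1000. Stack: [-1000]
RETURN_VALUE → return -1000.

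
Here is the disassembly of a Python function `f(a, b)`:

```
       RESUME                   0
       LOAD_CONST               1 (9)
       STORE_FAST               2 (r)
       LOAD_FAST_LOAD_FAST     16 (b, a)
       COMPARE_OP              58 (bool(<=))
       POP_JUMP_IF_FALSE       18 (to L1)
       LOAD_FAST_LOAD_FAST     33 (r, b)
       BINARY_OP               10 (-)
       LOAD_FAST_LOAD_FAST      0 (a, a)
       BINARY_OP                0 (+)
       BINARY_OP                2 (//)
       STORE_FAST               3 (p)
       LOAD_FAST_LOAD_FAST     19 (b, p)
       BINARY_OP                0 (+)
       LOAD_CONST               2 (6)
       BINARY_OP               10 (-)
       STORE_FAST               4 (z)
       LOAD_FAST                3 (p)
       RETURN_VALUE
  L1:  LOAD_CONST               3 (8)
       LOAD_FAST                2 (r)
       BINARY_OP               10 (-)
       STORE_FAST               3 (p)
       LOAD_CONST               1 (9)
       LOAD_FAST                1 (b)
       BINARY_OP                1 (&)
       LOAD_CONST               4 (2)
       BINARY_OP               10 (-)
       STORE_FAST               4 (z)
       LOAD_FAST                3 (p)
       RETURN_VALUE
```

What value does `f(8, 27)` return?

LOAD_CONST → push 9. Stack: [9]
STORE_FAST r → r=9. Stack: []
LOAD_FAST_LOAD_FAST b,a → push 27,8. Stack: [27, 8]
COMPARE_OP bool(<=) → 27 vs 8 = False. Stack: [False]
POP_JUMP_IF_FALSE → pop False; jump. Stack: []
LOAD_CONST → push 8. Stack: [8]
LOAD_FAST r → push 9. Stack: [8, 9]
BINARY_OP - → 8 - 9 = -1. Stack: [-1]
STORE_FAST p → p=-1. Stack: []
LOAD_CONST → push 9. Stack: [9]
LOAD_FAST b → push 27. Stack: [9, 27]
BINARY_OP & → 9 & 27 = 9. Stack: [9]
LOAD_CONST → push 2. Stack: [9, 2]
BINARY_OP - → 9 - 2 = 7. Stack: [7]
STORE_FAST z → z=7. Stack: []
LOAD_FAST p → push -1. Stack: [-1]
RETURN_VALUE → return -1.

-1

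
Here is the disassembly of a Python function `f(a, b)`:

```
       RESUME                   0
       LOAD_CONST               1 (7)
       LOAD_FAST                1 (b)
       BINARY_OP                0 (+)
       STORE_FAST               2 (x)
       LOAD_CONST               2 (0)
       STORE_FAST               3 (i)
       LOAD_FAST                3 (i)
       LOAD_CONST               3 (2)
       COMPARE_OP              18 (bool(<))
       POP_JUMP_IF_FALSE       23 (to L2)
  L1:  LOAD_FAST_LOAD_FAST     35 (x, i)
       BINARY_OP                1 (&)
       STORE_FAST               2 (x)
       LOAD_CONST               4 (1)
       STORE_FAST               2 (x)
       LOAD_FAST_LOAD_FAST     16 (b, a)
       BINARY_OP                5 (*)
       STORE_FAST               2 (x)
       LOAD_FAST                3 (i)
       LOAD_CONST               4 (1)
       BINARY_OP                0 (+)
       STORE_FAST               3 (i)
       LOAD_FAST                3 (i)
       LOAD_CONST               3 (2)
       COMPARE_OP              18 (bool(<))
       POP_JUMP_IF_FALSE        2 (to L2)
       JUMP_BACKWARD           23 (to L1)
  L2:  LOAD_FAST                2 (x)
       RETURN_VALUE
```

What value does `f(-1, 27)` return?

LOAD_CONST → push 7. Stack: [7]
LOAD_FAST b → push 27. Stack: [7, 27]
BINARY_OP + → 7 + 27 = 34. Stack: [34]
STORE_FAST x → x=34. Stack: []
LOAD_CONST → push 0. Stack: [0]
STORE_FAST i → i=0. Stack: []
LOAD_FAST i → push 0. Stack: [0]
LOAD_CONST → push 2. Stack: [0, 2]
COMPARE_OP bool(<) → 0 vs 2 = True. Stack: [True]
POP_JUMP_IF_FALSE → pop True; no jump. Stack: []
LOAD_FAST_LOAD_FAST x,i → push 34,0. Stack: [34, 0]
BINARY_OP & → 34 & 0 = 0. Stack: [0]
STORE_FAST x → x=0. Stack: []
LOAD_CONST → push 1. Stack: [1]
STORE_FAST x → x=1. Stack: []
LOAD_FAST_LOAD_FAST b,a → push 27,-1. Stack: [27, -1]
BINARY_OP * → 27 * -1 = -27. Stack: [-27]
STORE_FAST x → x=-27. Stack: []
LOAD_FAST i → push 0. Stack: [0]
LOAD_CONST → push 1. Stack: [0, 1]
BINARY_OP + → 0 + 1 = 1. Stack: [1]
STORE_FAST i → i=1. Stack: []
LOAD_FAST i → push 1. Stack: [1]
LOAD_CONST → push 2. Stack: [1, 2]
COMPARE_OP bool(<) → 1 vs 2 = True. Stack: [True]
POP_JUMP_IF_FALSE → pop True; no jump. Stack: []
LOAD_FAST_LOAD_FAST x,i → push -27,1. Stack: [-27, 1]
BINARY_OP & → -27 & 1 = 1. Stack: [1]
STORE_FAST x → x=1. Stack: []
LOAD_CONST → push 1. Stack: [1]
STORE_FAST x → x=1. Stack: []
LOAD_FAST_LOAD_FAST b,a → push 27,-1. Stack: [27, -1]
BINARY_OP * → 27 * -1 = -27. Stack: [-27]
STORE_FAST x → x=-27. Stack: []
LOAD_FAST i → push 1. Stack: [1]
LOAD_CONST → push 1. Stack: [1, 1]
BINARY_OP + → 1 + 1 = 2. Stack: [2]
STORE_FAST i → i=2. Stack: []
LOAD_FAST i → push 2. Stack: [2]
LOAD_CONST → push 2. Stack: [2, 2]
COMPARE_OP bool(<) → 2 vs 2 = False. Stack: [False]
POP_JUMP_IF_FALSE → pop False; jump. Stack: []
LOAD_FAST x → push -27. Stack: [-27]
RETURN_VALUE → return -27.

-27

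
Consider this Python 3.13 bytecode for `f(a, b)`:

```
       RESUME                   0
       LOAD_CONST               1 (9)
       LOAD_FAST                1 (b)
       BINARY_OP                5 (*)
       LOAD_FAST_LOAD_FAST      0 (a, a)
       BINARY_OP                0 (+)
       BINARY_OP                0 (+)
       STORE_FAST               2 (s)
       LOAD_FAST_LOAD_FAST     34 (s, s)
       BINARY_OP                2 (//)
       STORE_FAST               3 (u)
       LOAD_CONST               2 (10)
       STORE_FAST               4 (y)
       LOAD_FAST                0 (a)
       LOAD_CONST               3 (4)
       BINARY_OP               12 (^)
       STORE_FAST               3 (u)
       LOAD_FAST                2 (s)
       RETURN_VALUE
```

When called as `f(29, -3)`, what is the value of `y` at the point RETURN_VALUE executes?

LOAD_CONST → push 9. Stack: [9]
LOAD_FAST b → push -3. Stack: [9, -3]
BINARY_OP * → 9 * -3 = -27. Stack: [-27]
LOAD_FAST_LOAD_FAST a,a → push 29,29. Stack: [-27, 29, 29]
BINARY_OP + → 29 + 29 = 58. Stack: [-27, 58]
BINARY_OP + → -27 + 58 = 31. Stack: [31]
STORE_FAST s → s=31. Stack: []
LOAD_FAST_LOAD_FAST s,s → push 31,31. Stack: [31, 31]
BINARY_OP // → 31 // 31 = 1. Stack: [1]
STORE_FAST u → u=1. Stack: []
LOAD_CONST → push 10. Stack: [10]
STORE_FAST y → y=10. Stack: []
LOAD_FAST a → push 29. Stack: [29]
LOAD_CONST → push 4. Stack: [29, 4]
BINARY_OP ^ → 29 ^ 4 = 25. Stack: [25]
STORE_FAST u → u=25. Stack: []
LOAD_FAST s → push 31. Stack: [31]
RETURN_VALUE → return 31.

10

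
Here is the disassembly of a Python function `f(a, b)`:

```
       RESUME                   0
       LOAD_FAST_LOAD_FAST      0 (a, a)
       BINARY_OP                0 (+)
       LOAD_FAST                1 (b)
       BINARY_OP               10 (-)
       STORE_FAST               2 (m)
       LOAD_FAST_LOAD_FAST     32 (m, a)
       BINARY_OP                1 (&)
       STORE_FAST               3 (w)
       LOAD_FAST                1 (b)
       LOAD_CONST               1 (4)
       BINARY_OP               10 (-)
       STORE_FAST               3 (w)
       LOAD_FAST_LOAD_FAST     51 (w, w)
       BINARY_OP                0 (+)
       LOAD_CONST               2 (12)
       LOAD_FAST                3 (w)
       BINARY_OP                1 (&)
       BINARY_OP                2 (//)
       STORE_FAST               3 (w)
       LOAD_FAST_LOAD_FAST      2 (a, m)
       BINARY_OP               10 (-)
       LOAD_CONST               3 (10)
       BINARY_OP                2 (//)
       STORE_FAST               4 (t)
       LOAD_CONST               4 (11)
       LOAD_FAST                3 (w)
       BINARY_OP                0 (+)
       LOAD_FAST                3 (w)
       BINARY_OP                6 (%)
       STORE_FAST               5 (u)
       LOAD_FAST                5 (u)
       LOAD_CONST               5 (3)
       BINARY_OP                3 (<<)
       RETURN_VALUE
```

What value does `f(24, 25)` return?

LOAD_FAST_LOAD_FAST a,a → push 24,24. Stack: [24, 24]
BINARY_OP + → 24 + 24 = 48. Stack: [48]
LOAD_FAST b → push 25. Stack: [48, 25]
BINARY_OP - → 48 - 25 = 23. Stack: [23]
STORE_FAST m → m=23. Stack: []
LOAD_FAST_LOAD_FAST m,a → push 23,24. Stack: [23, 24]
BINARY_OP & → 23 & 24 = 16. Stack: [16]
STORE_FAST w → w=16. Stack: []
LOAD_FAST b → push 25. Stack: [25]
LOAD_CONST → push 4. Stack: [25, 4]
BINARY_OP - → 25 - 4 = 21. Stack: [21]
STORE_FAST w → w=21. Stack: []
LOAD_FAST_LOAD_FAST w,w → push 21,21. Stack: [21, 21]
BINARY_OP + → 21 + 21 = 42. Stack: [42]
LOAD_CONST → push 12. Stack: [42, 12]
LOAD_FAST w → push 21. Stack: [42, 12, 21]
BINARY_OP & → 12 & 21 = 4. Stack: [42, 4]
BINARY_OP // → 42 // 4 = 10. Stack: [10]
STORE_FAST w → w=10. Stack: []
LOAD_FAST_LOAD_FAST a,m → push 24,23. Stack: [24, 23]
BINARY_OP - → 24 - 23 = 1. Stack: [1]
LOAD_CONST → push 10. Stack: [1, 10]
BINARY_OP // → 1 // 10 = 0. Stack: [0]
STORE_FAST t → t=0. Stack: []
LOAD_CONST → push 11. Stack: [11]
LOAD_FAST w → push 10. Stack: [11, 10]
BINARY_OP + → 11 + 10 = 21. Stack: [21]
LOAD_FAST w → push 10. Stack: [21, 10]
BINARY_OP % → 21 % 10 = 1. Stack: [1]
STORE_FAST u → u=1. Stack: []
LOAD_FAST u → push 1. Stack: [1]
LOAD_CONST → push 3. Stack: [1, 3]
BINARY_OP << → 1 << 3 = 8. Stack: [8]
RETURN_VALUE → return 8.

8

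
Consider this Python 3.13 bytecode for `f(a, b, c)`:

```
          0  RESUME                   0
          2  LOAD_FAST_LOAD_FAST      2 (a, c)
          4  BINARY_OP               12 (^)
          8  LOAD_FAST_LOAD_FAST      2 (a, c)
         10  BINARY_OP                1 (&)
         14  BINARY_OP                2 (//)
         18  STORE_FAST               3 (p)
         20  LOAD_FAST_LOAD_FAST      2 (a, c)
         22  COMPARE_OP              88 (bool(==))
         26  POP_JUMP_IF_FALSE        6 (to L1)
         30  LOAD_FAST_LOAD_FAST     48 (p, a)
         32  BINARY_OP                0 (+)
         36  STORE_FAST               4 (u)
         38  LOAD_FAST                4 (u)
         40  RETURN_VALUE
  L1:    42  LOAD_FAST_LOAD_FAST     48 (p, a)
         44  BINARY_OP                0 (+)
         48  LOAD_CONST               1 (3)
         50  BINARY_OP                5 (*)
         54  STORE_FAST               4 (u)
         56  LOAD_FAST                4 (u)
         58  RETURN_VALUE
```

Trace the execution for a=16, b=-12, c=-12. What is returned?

LOAD_FAST_LOAD_FAST a,c → push 16,-12. Stack: [16, -12]
BINARY_OP ^ → 16 ^ -12 = -28. Stack: [-28]
LOAD_FAST_LOAD_FAST a,c → push 16,-12. Stack: [-28, 16, -12]
BINARY_OP & → 16 & -12 = 16. Stack: [-28, 16]
BINARY_OP // → -28 // 16 = -2. Stack: [-2]
STORE_FAST p → p=-2. Stack: []
LOAD_FAST_LOAD_FAST a,c → push 16,-12. Stack: [16, -12]
COMPARE_OP bool(==) → 16 vs -12 = False. Stack: [False]
POP_JUMP_IF_FALSE → pop False; jump. Stack: []
LOAD_FAST_LOAD_FAST p,a → push -2,16. Stack: [-2, 16]
BINARY_OP + → -2 + 16 = 14. Stack: [14]
LOAD_CONST → push 3. Stack: [14, 3]
BINARY_OP * → 14 * 3 = 42. Stack: [42]
STORE_FAST u → u=42. Stack: []
LOAD_FAST u → push 42. Stack: [42]
RETURN_VALUE → return 42.

42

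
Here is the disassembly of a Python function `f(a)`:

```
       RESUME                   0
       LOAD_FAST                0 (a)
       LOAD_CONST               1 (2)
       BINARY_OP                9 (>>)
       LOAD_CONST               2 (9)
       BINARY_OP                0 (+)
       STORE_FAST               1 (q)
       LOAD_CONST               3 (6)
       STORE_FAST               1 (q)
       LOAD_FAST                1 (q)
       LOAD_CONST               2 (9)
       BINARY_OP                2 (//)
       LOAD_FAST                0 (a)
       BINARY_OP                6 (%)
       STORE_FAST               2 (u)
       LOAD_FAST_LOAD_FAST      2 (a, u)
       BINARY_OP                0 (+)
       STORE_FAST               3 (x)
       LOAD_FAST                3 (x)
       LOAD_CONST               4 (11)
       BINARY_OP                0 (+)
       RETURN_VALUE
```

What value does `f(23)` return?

LOAD_FAST a → push 23. Stack: [23]
LOAD_CONST → push 2. Stack: [23, 2]
BINARY_OP >> → 23 >> 2 = 5. Stack: [5]
LOAD_CONST → push 9. Stack: [5, 9]
BINARY_OP + → 5 + 9 = 14. Stack: [14]
STORE_FAST q → q=14. Stack: []
LOAD_CONST → push 6. Stack: [6]
STORE_FAST q → q=6. Stack: []
LOAD_FAST q → push 6. Stack: [6]
LOAD_CONST → push 9. Stack: [6, 9]
BINARY_OP // → 6 // 9 = 0. Stack: [0]
LOAD_FAST a → push 23. Stack: [0, 23]
BINARY_OP % → 0 % 23 = 0. Stack: [0]
STORE_FAST u → u=0. Stack: []
LOAD_FAST_LOAD_FAST a,u → push 23,0. Stack: [23, 0]
BINARY_OP + → 23 + 0 = 23. Stack: [23]
STORE_FAST x → x=23. Stack: []
LOAD_FAST x → push 23. Stack: [23]
LOAD_CONST → push 11. Stack: [23, 11]
BINARY_OP + → 23 + 11 = 34. Stack: [34]
RETURN_VALUE → return 34.

34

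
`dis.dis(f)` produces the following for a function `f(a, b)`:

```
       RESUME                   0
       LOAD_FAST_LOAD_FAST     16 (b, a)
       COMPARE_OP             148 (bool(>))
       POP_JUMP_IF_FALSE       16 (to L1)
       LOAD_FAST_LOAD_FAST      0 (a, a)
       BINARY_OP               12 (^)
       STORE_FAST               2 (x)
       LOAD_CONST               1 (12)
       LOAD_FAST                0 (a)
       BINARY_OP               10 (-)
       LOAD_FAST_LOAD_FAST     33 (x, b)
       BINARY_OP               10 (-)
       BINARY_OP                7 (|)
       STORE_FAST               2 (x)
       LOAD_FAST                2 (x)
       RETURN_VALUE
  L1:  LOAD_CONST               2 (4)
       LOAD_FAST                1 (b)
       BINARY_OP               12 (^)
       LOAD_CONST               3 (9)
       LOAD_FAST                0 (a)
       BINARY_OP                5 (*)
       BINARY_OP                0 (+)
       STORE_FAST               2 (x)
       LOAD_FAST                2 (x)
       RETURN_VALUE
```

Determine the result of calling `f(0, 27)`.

LOAD_FAST_LOAD_FAST b,a → push 27,0. Stack: [27, 0]
COMPARE_OP bool(>) → 27 vs 0 = True. Stack: [True]
POP_JUMP_IF_FALSE → pop True; no jump. Stack: []
LOAD_FAST_LOAD_FAST a,a → push 0,0. Stack: [0, 0]
BINARY_OP ^ → 0 ^ 0 = 0. Stack: [0]
STORE_FAST x → x=0. Stack: []
LOAD_CONST → push 12. Stack: [12]
LOAD_FAST a → push 0. Stack: [12, 0]
BINARY_OP - → 12 - 0 = 12. Stack: [12]
LOAD_FAST_LOAD_FAST x,b → push 0,27. Stack: [12, 0, 27]
BINARY_OP - → 0 - 27 = -27. Stack: [12, -27]
BINARY_OP | → 12 | -27 = -19. Stack: [-19]
STORE_FAST x → x=-19. Stack: []
LOAD_FAST x → push -19. Stack: [-19]
RETURN_VALUE → return -19.

-19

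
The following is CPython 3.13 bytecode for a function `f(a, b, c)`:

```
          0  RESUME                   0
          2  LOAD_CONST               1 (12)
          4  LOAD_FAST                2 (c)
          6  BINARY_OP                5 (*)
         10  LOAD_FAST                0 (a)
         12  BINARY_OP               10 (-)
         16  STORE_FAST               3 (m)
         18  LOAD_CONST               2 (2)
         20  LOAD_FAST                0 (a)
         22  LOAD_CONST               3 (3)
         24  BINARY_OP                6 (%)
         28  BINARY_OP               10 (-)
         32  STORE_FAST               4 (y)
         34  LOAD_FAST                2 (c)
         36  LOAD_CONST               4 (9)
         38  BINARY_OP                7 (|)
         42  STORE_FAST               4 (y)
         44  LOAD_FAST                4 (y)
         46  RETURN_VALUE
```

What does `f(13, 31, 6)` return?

15

LOAD_CONST → push 12. Stack: [12]
LOAD_FAST c → push 6. Stack: [12, 6]
BINARY_OP * → 12 * 6 = 72. Stack: [72]
LOAD_FAST a → push 13. Stack: [72, 13]
BINARY_OP - → 72 - 13 = 59. Stack: [59]
STORE_FAST m → m=59. Stack: []
LOAD_CONST → push 2. Stack: [2]
LOAD_FAST a → push 13. Stack: [2, 13]
LOAD_CONST → push 3. Stack: [2, 13, 3]
BINARY_OP % → 13 % 3 = 1. Stack: [2, 1]
BINARY_OP - → 2 - 1 = 1. Stack: [1]
STORE_FAST y → y=1. Stack: []
LOAD_FAST c → push 6. Stack: [6]
LOAD_CONST → push 9. Stack: [6, 9]
BINARY_OP | → 6 | 9 = 15. Stack: [15]
STORE_FAST y → y=15. Stack: []
LOAD_FAST y → push 15. Stack: [15]
RETURN_VALUE → return 15.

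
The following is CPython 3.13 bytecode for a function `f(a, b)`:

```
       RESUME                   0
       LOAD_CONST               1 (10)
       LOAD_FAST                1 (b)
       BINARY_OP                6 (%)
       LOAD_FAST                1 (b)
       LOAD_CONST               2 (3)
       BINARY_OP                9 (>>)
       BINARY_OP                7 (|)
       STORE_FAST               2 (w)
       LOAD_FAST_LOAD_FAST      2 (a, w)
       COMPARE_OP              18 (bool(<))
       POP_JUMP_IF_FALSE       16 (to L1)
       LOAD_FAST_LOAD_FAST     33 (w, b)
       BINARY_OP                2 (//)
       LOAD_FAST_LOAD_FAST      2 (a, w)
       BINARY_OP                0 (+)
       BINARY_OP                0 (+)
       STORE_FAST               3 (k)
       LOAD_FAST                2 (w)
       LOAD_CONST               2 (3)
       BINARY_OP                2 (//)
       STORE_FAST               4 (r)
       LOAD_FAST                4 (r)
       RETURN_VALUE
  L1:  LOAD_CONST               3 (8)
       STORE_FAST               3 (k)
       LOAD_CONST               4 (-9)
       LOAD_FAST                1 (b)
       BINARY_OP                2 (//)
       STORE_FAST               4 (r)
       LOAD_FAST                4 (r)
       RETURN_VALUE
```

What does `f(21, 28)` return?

LOAD_CONST → push 10. Stack: [10]
LOAD_FAST b → push 28. Stack: [10, 28]
BINARY_OP % → 10 % 28 = 10. Stack: [10]
LOAD_FAST b → push 28. Stack: [10, 28]
LOAD_CONST → push 3. Stack: [10, 28, 3]
BINARY_OP >> → 28 >> 3 = 3. Stack: [10, 3]
BINARY_OP | → 10 | 3 = 11. Stack: [11]
STORE_FAST w → w=11. Stack: []
LOAD_FAST_LOAD_FAST a,w → push 21,11. Stack: [21, 11]
COMPARE_OP bool(<) → 21 vs 11 = False. Stack: [False]
POP_JUMP_IF_FALSE → pop False; jump. Stack: []
LOAD_CONST → push 8. Stack: [8]
STORE_FAST k → k=8. Stack: []
LOAD_CONST → push -9. Stack: [-9]
LOAD_FAST b → push 28. Stack: [-9, 28]
BINARY_OP // → -9 // 28 = -1. Stack: [-1]
STORE_FAST r → r=-1. Stack: []
LOAD_FAST r → push -1. Stack: [-1]
RETURN_VALUE → return -1.

-1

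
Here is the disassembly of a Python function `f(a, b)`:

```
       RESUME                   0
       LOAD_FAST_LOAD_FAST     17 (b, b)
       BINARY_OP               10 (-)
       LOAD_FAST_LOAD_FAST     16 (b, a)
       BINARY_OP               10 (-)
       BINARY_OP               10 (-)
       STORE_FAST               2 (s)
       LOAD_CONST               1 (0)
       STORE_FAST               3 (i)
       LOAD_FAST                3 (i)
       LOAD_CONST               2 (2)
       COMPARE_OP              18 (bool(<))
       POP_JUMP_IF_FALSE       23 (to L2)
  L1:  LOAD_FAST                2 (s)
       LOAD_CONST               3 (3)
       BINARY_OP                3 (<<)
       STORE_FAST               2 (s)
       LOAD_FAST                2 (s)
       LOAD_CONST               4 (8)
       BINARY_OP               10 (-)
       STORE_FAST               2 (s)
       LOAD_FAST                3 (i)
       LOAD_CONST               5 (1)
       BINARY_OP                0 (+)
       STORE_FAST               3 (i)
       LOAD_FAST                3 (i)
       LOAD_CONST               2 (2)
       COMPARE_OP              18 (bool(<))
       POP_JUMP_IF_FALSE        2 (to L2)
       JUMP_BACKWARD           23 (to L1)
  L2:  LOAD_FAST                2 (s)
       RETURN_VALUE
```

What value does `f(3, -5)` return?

440

LOAD_FAST_LOAD_FAST b,b → push -5,-5. Stack: [-5, -5]
BINARY_OP - → -5 - -5 = 0. Stack: [0]
LOAD_FAST_LOAD_FAST b,a → push -5,3. Stack: [0, -5, 3]
BINARY_OP - → -5 - 3 = -8. Stack: [0, -8]
BINARY_OP - → 0 - -8 = 8. Stack: [8]
STORE_FAST s → s=8. Stack: []
LOAD_CONST → push 0. Stack: [0]
STORE_FAST i → i=0. Stack: []
LOAD_FAST i → push 0. Stack: [0]
LOAD_CONST → push 2. Stack: [0, 2]
COMPARE_OP bool(<) → 0 vs 2 = True. Stack: [True]
POP_JUMP_IF_FALSE → pop True; no jump. Stack: []
LOAD_FAST s → push 8. Stack: [8]
LOAD_CONST → push 3. Stack: [8, 3]
BINARY_OP << → 8 << 3 = 64. Stack: [64]
STORE_FAST s → s=64. Stack: []
LOAD_FAST s → push 64. Stack: [64]
LOAD_CONST → push 8. Stack: [64, 8]
BINARY_OP - → 64 - 8 = 56. Stack: [56]
STORE_FAST s → s=56. Stack: []
LOAD_FAST i → push 0. Stack: [0]
LOAD_CONST → push 1. Stack: [0, 1]
BINARY_OP + → 0 + 1 = 1. Stack: [1]
STORE_FAST i → i=1. Stack: []
LOAD_FAST i → push 1. Stack: [1]
LOAD_CONST → push 2. Stack: [1, 2]
COMPARE_OP bool(<) → 1 vs 2 = True. Stack: [True]
POP_JUMP_IF_FALSE → pop True; no jump. Stack: []
LOAD_FAST s → push 56. Stack: [56]
LOAD_CONST → push 3. Stack: [56, 3]
BINARY_OP << → 56 << 3 = 448. Stack: [448]
STORE_FAST s → s=448. Stack: []
LOAD_FAST s → push 448. Stack: [448]
LOAD_CONST → push 8. Stack: [448, 8]
BINARY_OP - → 448 - 8 = 440. Stack: [440]
STORE_FAST s → s=440. Stack: []
LOAD_FAST i → push 1. Stack: [1]
LOAD_CONST → push 1. Stack: [1, 1]
BINARY_OP + → 1 + 1 = 2. Stack: [2]
STORE_FAST i → i=2. Stack: []
LOAD_FAST i → push 2. Stack: [2]
LOAD_CONST → push 2. Stack: [2, 2]
COMPARE_OP bool(<) → 2 vs 2 = False. Stack: [False]
POP_JUMP_IF_FALSE → pop False; jump. Stack: []
LOAD_FAST s → push 440. Stack: [440]
RETURN_VALUE → return 440.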